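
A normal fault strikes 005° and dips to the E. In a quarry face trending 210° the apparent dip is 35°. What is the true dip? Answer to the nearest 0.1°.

β = acute angle between strike 005° and section 210° = 25°.
tan δ = tan α / sin β = tan 35° / sin 25° = 0.7002 / 0.4226 = 1.6568
true dip = arctan 1.6568 = 58.89°

58.9°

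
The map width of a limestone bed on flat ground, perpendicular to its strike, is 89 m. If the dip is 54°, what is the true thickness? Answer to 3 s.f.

True thickness t = w · sin(dip) = 89 × sin 54°
t = 89 × 0.8090 = 72.003 m

72.0 m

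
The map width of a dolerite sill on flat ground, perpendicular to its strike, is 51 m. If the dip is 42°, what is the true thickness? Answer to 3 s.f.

34.1 m

True thickness t = w · sin(dip) = 51 × sin 42°
t = 51 × 0.6691 = 34.126 m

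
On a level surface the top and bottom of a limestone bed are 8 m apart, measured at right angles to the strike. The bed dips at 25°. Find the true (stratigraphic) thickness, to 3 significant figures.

3.38 m

True thickness t = w · sin(dip) = 8 × sin 25°
t = 8 × 0.4226 = 3.381 m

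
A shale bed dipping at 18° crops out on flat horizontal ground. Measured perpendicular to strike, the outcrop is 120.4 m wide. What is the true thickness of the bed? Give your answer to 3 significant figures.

True thickness t = w · sin(dip) = 120.4 × sin 18°
t = 120.4 × 0.3090 = 37.206 m

37.2 m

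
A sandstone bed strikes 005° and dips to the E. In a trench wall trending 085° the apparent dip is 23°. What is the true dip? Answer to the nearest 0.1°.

23.3°

The section is 80° from the strike.
tan δ = tan α / sin β = tan 23° / sin 80° = 0.4245 / 0.9848 = 0.4310
true dip = arctan 0.4310 = 23.32°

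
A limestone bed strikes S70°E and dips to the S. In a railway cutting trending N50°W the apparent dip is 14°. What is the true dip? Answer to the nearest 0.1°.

β = acute angle between strike S70°E and section N50°W = 20°.
tan(true dip) = tan 14° / sin 20° = 0.7290
δ = arctan(0.7290) = 36.09°

36.1°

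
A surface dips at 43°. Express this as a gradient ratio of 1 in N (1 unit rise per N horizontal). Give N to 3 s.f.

1 in 1.07

1 : N means tan θ = 1/N, so N = 1/tan 43° = 1/0.9325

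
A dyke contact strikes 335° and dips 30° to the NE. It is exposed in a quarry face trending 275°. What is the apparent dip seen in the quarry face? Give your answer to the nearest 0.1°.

26.6°

The strike is 335° and the section trends 275°; the acute angle between them is β = 60°.
tan(apparent dip) = tan 30° · sin 60° = 0.5000
α = arctan(0.5000) = 26.57°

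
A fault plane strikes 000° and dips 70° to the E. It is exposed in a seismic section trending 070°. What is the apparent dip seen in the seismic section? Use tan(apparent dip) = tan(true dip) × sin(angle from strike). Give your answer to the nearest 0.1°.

68.8°

Angle between strike (000°) and section (070°): β = 70°.
tan α = tan 70° × sin 70° = 2.7475 × 0.9397 = 2.5818
α = arctan(2.5818) = 68.83°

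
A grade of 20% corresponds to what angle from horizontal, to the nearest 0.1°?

tan θ = 20/100 = 0.2000
θ = arctan(0.2000) = 11.31°

11.3°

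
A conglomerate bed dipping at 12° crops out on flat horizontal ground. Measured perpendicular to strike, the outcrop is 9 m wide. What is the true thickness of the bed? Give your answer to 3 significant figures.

1.87 m

True thickness t = w · sin(dip) = 9 × sin 12°
t = 9 × 0.2079 = 1.871 m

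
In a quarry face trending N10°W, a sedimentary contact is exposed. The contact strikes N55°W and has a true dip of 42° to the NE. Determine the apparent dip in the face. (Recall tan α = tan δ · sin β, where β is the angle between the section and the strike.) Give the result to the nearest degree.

32°

Angle between strike (N55°W) and section (N10°W): β = 45°.
tan α = tan 42° × sin 45° = 0.9004 × 0.7071 = 0.6367
α = arctan(0.6367) = 32.48°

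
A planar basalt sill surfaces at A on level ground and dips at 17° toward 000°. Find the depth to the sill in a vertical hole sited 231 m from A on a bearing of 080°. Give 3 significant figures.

12.3 m

The hole lies 80° from the dip direction, so the down-dip offset is 231 × cos 80° = 40.11 m.
Depth = down-dip offset × tan(dip) = 40.11 × tan 17° = 40.11 × 0.3057
Depth = 12.26 m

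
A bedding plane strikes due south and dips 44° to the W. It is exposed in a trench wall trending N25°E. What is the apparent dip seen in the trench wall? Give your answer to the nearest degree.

The strike is due south and the section trends N25°E; the acute angle between them is β = 25°.
tan α = tan 44° × sin 25° = 0.9657 × 0.4226 = 0.4081
apparent dip = arctan 0.4081 = 22.20°

22°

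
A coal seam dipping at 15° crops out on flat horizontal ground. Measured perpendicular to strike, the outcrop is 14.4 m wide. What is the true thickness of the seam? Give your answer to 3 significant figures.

3.73 m

True thickness t = w · sin(dip) = 14.4 × sin 15°
t = 14.4 × 0.2588 = 3.727 m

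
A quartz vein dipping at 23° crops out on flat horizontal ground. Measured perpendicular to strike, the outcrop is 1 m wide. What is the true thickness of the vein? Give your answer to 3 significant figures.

0.391 m

True thickness t = w · sin(dip) = 1 × sin 23°
t = 1 × 0.3907 = 0.391 m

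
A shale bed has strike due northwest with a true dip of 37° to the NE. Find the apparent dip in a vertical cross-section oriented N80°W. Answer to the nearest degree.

The strike is due northwest and the section trends N80°W; the acute angle between them is β = 35°.
tan α = tan 37° × sin 35° = 0.7536 × 0.5736 = 0.4322
apparent dip = arctan 0.4322 = 23.38°

23°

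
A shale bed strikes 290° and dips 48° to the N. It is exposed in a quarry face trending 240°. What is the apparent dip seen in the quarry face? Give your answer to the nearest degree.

The section lies 50° from the strike.
tan(apparent dip) = tan 48° · sin 50° = 0.8508
apparent dip = arctan 0.8508 = 40.39°

40°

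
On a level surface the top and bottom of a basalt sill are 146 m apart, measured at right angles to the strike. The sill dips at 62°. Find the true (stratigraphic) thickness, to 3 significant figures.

True thickness t = w · sin(dip) = 146 × sin 62°
t = 146 × 0.8829 = 128.910 m

129 m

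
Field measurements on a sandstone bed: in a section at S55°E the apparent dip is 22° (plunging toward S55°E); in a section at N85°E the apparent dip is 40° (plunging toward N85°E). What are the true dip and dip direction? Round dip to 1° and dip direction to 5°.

true dip 43°, dip direction 060°

Each apparent-dip line lies in the plane. As unit vectors (x east, y north, z up), v₁ plunges 22°→S55°E and v₂ plunges 40°→N85°E.
The plane normal is n = v₁ × v₂ ∝ (0.367, 0.202, 0.457).
Dip δ = arctan(|n_h|/n_z) = arctan(0.419/0.457) = 42.5°.
The horizontal component of n points toward azimuth atan2(n_x, n_y) = 61°, the dip direction.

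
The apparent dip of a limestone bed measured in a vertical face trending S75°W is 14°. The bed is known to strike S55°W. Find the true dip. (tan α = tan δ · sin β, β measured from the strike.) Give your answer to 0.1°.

36.1°

The section is 20° from the strike.
tan δ = tan α / sin β = tan 14° / sin 20° = 0.2493 / 0.3420 = 0.7290
δ = arctan(0.7290) = 36.09°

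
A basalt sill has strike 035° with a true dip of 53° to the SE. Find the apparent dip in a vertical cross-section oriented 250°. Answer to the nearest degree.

37°

Angle between strike (035°) and section (250°): β = 35°.
tan α = tan 53° × sin 35° = 1.3270 × 0.5736 = 0.7612
α = arctan(0.7612) = 37.28°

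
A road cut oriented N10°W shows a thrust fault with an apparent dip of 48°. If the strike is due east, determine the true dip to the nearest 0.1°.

48.4°

β = acute angle between strike due east and section N10°W = 80°.
tan δ = tan α / sin β = tan 48° / sin 80° = 1.1106 / 0.9848 = 1.1277
true dip = arctan 1.1277 = 48.44°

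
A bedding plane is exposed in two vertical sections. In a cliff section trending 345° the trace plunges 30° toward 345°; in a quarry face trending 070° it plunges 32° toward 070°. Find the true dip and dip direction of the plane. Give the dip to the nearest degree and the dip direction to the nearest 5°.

Represent each trace as a vector plunging at its apparent dip toward its trend (east-north-up frame): v₁ = (-0.224, 0.837, -0.500), v₂ = (0.797, 0.290, -0.530).
The plane normal is n = v₁ × v₂ ∝ (0.298, 0.517, 0.732).
Dip δ = arctan(|n_h|/n_z) = arctan(0.597/0.732) = 39.2°.
Dip direction = atan2(0.298, 0.517) = 30° (azimuth of n's horizontal projection).

true dip 39°, dip direction 030°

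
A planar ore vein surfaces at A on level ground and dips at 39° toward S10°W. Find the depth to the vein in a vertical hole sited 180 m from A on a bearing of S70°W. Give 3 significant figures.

The hole lies 60° from the dip direction, so the down-dip offset is 180 × cos 60° = 90.00 m.
Depth = down-dip offset × tan(dip) = 90.00 × tan 39° = 90.00 × 0.8098
Depth = 72.88 m

72.9 m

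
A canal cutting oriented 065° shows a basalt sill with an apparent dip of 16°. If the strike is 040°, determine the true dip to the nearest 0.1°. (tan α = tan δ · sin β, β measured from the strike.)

34.2°

The section is 25° from the strike.
tan(true dip) = tan 16° / sin 25° = 0.6785
δ = arctan(0.6785) = 34.16°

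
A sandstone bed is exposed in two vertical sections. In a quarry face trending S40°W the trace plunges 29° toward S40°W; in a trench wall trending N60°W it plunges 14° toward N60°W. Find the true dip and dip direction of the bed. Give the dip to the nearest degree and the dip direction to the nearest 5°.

true dip 30°, dip direction 235°

The two traces are lines in the plane: v₁ = (sin 220°·cos 29°, cos 220°·cos 29°, −sin 29°), v₂ = (sin 300°·cos 14°, cos 300°·cos 14°, −sin 14°).
n = v₁ × v₂ = (-0.397, -0.271, 0.836) (taken with n_z > 0).
True dip = arccos(n_z / |n|) = arccos(0.8666) = 29.9°.
Dip direction = atan2(-0.397, -0.271) = 236° (azimuth of n's horizontal projection).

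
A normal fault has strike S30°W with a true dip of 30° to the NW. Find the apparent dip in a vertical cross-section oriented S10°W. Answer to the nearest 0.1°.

The strike is S30°W and the section trends S10°W; the acute angle between them is β = 20°.
tan(apparent dip) = tan 30° · sin 20° = 0.1975
apparent dip = arctan 0.1975 = 11.17°

11.2°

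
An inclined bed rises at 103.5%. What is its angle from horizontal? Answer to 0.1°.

46.0°

tan θ = 103.5/100 = 1.0350
θ = arctan(1.0350) = 45.99°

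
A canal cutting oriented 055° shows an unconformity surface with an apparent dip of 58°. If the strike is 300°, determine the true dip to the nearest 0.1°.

The section is 65° from the strike.
tan(true dip) = tan 58° / sin 65° = 1.7658
δ = arctan(1.7658) = 60.48°

60.5°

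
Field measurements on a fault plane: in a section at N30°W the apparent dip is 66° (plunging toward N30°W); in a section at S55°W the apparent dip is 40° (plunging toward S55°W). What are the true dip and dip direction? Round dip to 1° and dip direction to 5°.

Represent each trace as a vector plunging at its apparent dip toward its trend (east-north-up frame): v₁ = (-0.203, 0.352, -0.914), v₂ = (-0.628, -0.439, -0.643).
n = v₁ × v₂ = (-0.628, 0.443, 0.310) (taken with n_z > 0).
True dip = arccos(n_z / |n|) = arccos(0.3747) = 68.0°.
The horizontal component of n points toward azimuth atan2(n_x, n_y) = 305°, the dip direction.

true dip 68°, dip direction 305°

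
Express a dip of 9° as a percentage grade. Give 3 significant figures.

15.8%

grade % = 100 × tan 9° = 100 × 0.1584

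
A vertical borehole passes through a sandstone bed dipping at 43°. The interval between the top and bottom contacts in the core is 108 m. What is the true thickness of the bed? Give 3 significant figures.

79.0 m

True thickness t = h · cos(dip) = 108 × cos 43°
t = 108 × 0.7314 = 78.986 m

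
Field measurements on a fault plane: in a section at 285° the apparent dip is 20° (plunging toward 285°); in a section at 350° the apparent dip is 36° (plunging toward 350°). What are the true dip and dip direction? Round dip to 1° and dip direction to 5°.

Represent each trace as a vector plunging at its apparent dip toward its trend (east-north-up frame): v₁ = (-0.908, 0.243, -0.342), v₂ = (-0.140, 0.797, -0.588).
The plane normal is n = v₁ × v₂ ∝ (-0.130, 0.485, 0.689).
True dip = arccos(n_z / |n|) = arccos(0.8080) = 36.1°.
Dip direction = atan2(-0.130, 0.485) = 345° (azimuth of n's horizontal projection).

true dip 36°, dip direction 345°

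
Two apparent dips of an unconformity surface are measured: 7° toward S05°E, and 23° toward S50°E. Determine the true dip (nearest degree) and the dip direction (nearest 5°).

true dip 26°, dip direction 100°

Represent each trace as a vector plunging at its apparent dip toward its trend (east-north-up frame): v₁ = (0.087, -0.989, -0.122), v₂ = (0.705, -0.592, -0.391).
Cross product v₁ × v₂ gives the pole to the plane: n ∝ (0.314, -0.052, 0.646).
Dip δ = arctan(|n_h|/n_z) = arctan(0.319/0.646) = 26.2°.
Dip direction = azimuth of (n_x, n_y) = atan2(0.314, -0.052) = 99°.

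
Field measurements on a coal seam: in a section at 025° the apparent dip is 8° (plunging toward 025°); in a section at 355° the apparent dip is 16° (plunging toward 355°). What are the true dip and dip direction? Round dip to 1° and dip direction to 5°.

Each apparent-dip line lies in the plane. As unit vectors (x east, y north, z up), v₁ plunges 8°→025° and v₂ plunges 16°→355°.
n = v₁ × v₂ = (-0.114, 0.127, 0.476) (taken with n_z > 0).
tan δ = √(n_x²+n_y²)/n_z = 0.171/0.476, so δ = 19.7°.
Dip direction = atan2(-0.114, 0.127) = 318° (azimuth of n's horizontal projection).

true dip 20°, dip direction 320°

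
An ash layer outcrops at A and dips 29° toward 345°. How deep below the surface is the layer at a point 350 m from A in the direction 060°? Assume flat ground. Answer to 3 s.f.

50.2 m

The hole lies 75° from the dip direction, so the down-dip offset is 350 × cos 75° = 90.59 m.
Depth = down-dip offset × tan(dip) = 90.59 × tan 29° = 90.59 × 0.5543
Depth = 50.21 m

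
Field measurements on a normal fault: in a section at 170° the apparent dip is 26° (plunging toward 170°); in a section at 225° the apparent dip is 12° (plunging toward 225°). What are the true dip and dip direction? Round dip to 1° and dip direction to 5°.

Represent each trace as a vector plunging at its apparent dip toward its trend (east-north-up frame): v₁ = (0.156, -0.885, -0.438), v₂ = (-0.692, -0.692, -0.208).
n = v₁ × v₂ = (0.119, -0.336, 0.720) (taken with n_z > 0).
tan δ = √(n_x²+n_y²)/n_z = 0.356/0.720, so δ = 26.3°.
The horizontal component of n points toward azimuth atan2(n_x, n_y) = 160°, the dip direction.

true dip 26°, dip direction 160°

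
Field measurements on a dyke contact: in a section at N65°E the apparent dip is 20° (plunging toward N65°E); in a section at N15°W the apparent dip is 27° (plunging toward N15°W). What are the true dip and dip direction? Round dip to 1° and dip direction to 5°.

The two traces are lines in the plane: v₁ = (sin 65°·cos 20°, cos 65°·cos 20°, −sin 20°), v₂ = (sin 345°·cos 27°, cos 345°·cos 27°, −sin 27°).
n = v₁ × v₂ = (0.114, 0.466, 0.825) (taken with n_z > 0).
Dip δ = arctan(|n_h|/n_z) = arctan(0.479/0.825) = 30.2°.
Dip direction = atan2(0.114, 0.466) = 14° (azimuth of n's horizontal projection).

true dip 30°, dip direction 015°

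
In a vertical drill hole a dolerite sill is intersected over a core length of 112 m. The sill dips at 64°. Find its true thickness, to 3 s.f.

49.1 m

True thickness t = h · cos(dip) = 112 × cos 64°
t = 112 × 0.4384 = 49.098 m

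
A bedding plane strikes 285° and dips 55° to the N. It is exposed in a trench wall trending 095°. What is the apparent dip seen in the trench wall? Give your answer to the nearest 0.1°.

13.9°

Angle between strike (285°) and section (095°): β = 10°.
tan(apparent dip) = tan 55° · sin 10° = 0.2480
apparent dip = arctan 0.2480 = 13.93°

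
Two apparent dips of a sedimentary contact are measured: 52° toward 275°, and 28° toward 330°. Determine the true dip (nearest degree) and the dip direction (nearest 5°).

true dip 53°, dip direction 265°

Each apparent-dip line lies in the plane. As unit vectors (x east, y north, z up), v₁ plunges 52°→275° and v₂ plunges 28°→330°.
Cross product v₁ × v₂ gives the pole to the plane: n ∝ (-0.577, -0.060, 0.445).
tan δ = √(n_x²+n_y²)/n_z = 0.580/0.445, so δ = 52.5°.
Dip direction = atan2(-0.577, -0.060) = 264° (azimuth of n's horizontal projection).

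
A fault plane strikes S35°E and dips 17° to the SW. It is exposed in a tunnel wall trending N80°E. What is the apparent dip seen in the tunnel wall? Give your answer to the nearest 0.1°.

15.5°

Angle between strike (S35°E) and section (N80°E): β = 65°.
tan α = tan 17° × sin 65° = 0.3057 × 0.9063 = 0.2771
apparent dip = arctan 0.2771 = 15.49°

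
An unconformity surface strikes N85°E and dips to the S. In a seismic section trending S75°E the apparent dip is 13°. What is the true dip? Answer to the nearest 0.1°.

β = acute angle between strike N85°E and section S75°E = 20°.
tan δ = tan α / sin β = tan 13° / sin 20° = 0.2309 / 0.3420 = 0.6750
true dip = arctan 0.6750 = 34.02°

34.0°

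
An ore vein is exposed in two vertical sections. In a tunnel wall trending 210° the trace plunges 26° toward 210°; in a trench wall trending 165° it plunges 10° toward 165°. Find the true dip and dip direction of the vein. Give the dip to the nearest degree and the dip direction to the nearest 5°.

Each apparent-dip line lies in the plane. As unit vectors (x east, y north, z up), v₁ plunges 26°→210° and v₂ plunges 10°→165°.
The plane normal is n = v₁ × v₂ ∝ (-0.282, -0.190, 0.626).
Dip δ = arctan(|n_h|/n_z) = arctan(0.340/0.626) = 28.5°.
Dip direction = atan2(-0.282, -0.190) = 236° (azimuth of n's horizontal projection).

true dip 28°, dip direction 235°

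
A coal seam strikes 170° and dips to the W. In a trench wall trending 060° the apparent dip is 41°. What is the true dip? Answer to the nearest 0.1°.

β = acute angle between strike 170° and section 060° = 70°.
tan(true dip) = tan 41° / sin 70° = 0.9251
true dip = arctan 0.9251 = 42.77°

42.8°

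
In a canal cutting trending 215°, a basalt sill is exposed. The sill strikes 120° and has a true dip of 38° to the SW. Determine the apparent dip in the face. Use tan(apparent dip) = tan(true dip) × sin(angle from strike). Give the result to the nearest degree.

Angle between strike (120°) and section (215°): β = 85°.
tan α = tan 38° × sin 85° = 0.7813 × 0.9962 = 0.7783
apparent dip = arctan 0.7783 = 37.89°

38°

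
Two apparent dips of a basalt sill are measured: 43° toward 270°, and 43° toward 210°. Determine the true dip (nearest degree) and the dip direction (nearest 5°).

true dip 47°, dip direction 240°

Represent each trace as a vector plunging at its apparent dip toward its trend (east-north-up frame): v₁ = (-0.731, -0.000, -0.682), v₂ = (-0.366, -0.633, -0.682).
Cross product v₁ × v₂ gives the pole to the plane: n ∝ (-0.432, -0.249, 0.463).
Dip δ = arctan(|n_h|/n_z) = arctan(0.499/0.463) = 47.1°.
Dip direction = atan2(-0.432, -0.249) = 240° (azimuth of n's horizontal projection).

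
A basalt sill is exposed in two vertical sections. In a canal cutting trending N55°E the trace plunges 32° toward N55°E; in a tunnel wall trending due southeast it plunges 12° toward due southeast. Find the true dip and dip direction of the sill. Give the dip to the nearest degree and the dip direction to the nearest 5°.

true dip 32°, dip direction 065°

Represent each trace as a vector plunging at its apparent dip toward its trend (east-north-up frame): v₁ = (0.695, 0.486, -0.530), v₂ = (0.692, -0.692, -0.208).
The plane normal is n = v₁ × v₂ ∝ (0.468, 0.222, 0.817).
tan δ = √(n_x²+n_y²)/n_z = 0.518/0.817, so δ = 32.4°.
Dip direction = atan2(0.468, 0.222) = 65° (azimuth of n's horizontal projection).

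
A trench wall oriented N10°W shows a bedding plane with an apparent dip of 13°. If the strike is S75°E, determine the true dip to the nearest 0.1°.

14.3°

The section is 65° from the strike.
tan δ = tan α / sin β = tan 13° / sin 65° = 0.2309 / 0.9063 = 0.2547
δ = arctan(0.2547) = 14.29°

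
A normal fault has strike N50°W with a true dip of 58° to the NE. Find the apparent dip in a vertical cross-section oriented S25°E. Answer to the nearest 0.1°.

Angle between strike (N50°W) and section (S25°E): β = 25°.
tan(apparent dip) = tan 58° · sin 25° = 0.6763
α = arctan(0.6763) = 34.07°

34.1°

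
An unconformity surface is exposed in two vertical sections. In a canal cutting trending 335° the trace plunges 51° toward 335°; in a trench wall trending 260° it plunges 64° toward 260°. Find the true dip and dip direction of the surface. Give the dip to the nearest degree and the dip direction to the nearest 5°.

The two traces are lines in the plane: v₁ = (sin 335°·cos 51°, cos 335°·cos 51°, −sin 51°), v₂ = (sin 260°·cos 64°, cos 260°·cos 64°, −sin 64°).
The plane normal is n = v₁ × v₂ ∝ (-0.572, 0.096, 0.266).
True dip = arccos(n_z / |n|) = arccos(0.4176) = 65.3°.
Dip direction = atan2(-0.572, 0.096) = 280° (azimuth of n's horizontal projection).

true dip 65°, dip direction 280°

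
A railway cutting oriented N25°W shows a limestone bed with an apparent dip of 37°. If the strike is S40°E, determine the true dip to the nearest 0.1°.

β = acute angle between strike S40°E and section N25°W = 15°.
tan δ = tan α / sin β = tan 37° / sin 15° = 0.7536 / 0.2588 = 2.9115
true dip = arctan 2.9115 = 71.04°

71.0°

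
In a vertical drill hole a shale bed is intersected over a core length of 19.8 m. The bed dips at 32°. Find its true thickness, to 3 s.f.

16.8 m

True thickness t = h · cos(dip) = 19.8 × cos 32°
t = 19.8 × 0.8480 = 16.791 m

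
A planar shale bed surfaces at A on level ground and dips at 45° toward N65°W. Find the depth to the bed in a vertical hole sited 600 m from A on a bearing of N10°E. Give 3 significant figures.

The hole lies 75° from the dip direction, so the down-dip offset is 600 × cos 75° = 155.29 m.
Depth = down-dip offset × tan(dip) = 155.29 × tan 45° = 155.29 × 1.0000
Depth = 155.29 m

155 m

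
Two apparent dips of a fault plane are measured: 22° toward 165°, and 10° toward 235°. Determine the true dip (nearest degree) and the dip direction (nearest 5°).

Each apparent-dip line lies in the plane. As unit vectors (x east, y north, z up), v₁ plunges 22°→165° and v₂ plunges 10°→235°.
Cross product v₁ × v₂ gives the pole to the plane: n ∝ (0.056, -0.344, 0.858).
True dip = arccos(n_z / |n|) = arccos(0.9265) = 22.1°.
Dip direction = azimuth of (n_x, n_y) = atan2(0.056, -0.344) = 171°.

true dip 22°, dip direction 170°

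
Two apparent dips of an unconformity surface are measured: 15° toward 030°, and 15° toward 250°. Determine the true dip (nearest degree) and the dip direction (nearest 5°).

Represent each trace as a vector plunging at its apparent dip toward its trend (east-north-up frame): v₁ = (0.483, 0.837, -0.259), v₂ = (-0.908, -0.330, -0.259).
n = v₁ × v₂ = (-0.302, 0.360, 0.600) (taken with n_z > 0).
tan δ = √(n_x²+n_y²)/n_z = 0.470/0.600, so δ = 38.1°.
The horizontal component of n points toward azimuth atan2(n_x, n_y) = 320°, the dip direction.

true dip 38°, dip direction 320°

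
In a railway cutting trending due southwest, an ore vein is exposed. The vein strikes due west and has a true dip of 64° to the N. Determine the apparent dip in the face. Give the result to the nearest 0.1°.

55.4°

The section lies 45° from the strike.
tan(apparent dip) = tan 64° · sin 45° = 1.4498
apparent dip = arctan 1.4498 = 55.40°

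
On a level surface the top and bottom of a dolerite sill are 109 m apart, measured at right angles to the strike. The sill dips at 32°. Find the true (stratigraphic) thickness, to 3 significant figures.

57.8 m

True thickness t = w · sin(dip) = 109 × sin 32°
t = 109 × 0.5299 = 57.761 m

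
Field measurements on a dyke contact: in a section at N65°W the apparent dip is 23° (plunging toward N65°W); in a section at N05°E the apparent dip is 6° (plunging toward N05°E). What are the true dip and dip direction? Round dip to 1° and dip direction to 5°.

true dip 23°, dip direction 290°

The two traces are lines in the plane: v₁ = (sin 295°·cos 23°, cos 295°·cos 23°, −sin 23°), v₂ = (sin 5°·cos 6°, cos 5°·cos 6°, −sin 6°).
n = v₁ × v₂ = (-0.346, 0.121, 0.860) (taken with n_z > 0).
Dip δ = arctan(|n_h|/n_z) = arctan(0.367/0.860) = 23.1°.
Dip direction = atan2(-0.346, 0.121) = 289° (azimuth of n's horizontal projection).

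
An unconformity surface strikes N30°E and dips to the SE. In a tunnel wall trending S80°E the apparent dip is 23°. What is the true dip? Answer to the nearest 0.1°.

24.3°

β = acute angle between strike N30°E and section S80°E = 70°.
tan δ = tan α / sin β = tan 23° / sin 70° = 0.4245 / 0.9397 = 0.4517
true dip = arctan 0.4517 = 24.31°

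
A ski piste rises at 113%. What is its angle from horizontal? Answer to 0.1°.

48.5°

tan θ = 113/100 = 1.1300
θ = arctan(1.1300) = 48.49°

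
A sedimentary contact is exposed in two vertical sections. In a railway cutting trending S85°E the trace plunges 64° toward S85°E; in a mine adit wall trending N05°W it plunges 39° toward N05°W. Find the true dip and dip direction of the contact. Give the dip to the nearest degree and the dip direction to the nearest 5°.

Each apparent-dip line lies in the plane. As unit vectors (x east, y north, z up), v₁ plunges 64°→S85°E and v₂ plunges 39°→N05°W.
The plane normal is n = v₁ × v₂ ∝ (0.720, 0.336, 0.336).
Dip δ = arctan(|n_h|/n_z) = arctan(0.794/0.336) = 67.1°.
Dip direction = azimuth of (n_x, n_y) = atan2(0.720, 0.336) = 65°.

true dip 67°, dip direction 065°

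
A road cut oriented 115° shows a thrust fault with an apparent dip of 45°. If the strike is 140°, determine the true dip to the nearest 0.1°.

67.1°

β = acute angle between strike 140° and section 115° = 25°.
tan(true dip) = tan 45° / sin 25° = 2.3662
δ = arctan(2.3662) = 67.09°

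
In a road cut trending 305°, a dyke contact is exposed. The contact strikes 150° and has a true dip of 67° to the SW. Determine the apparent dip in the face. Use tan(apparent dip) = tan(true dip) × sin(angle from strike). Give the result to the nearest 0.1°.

44.9°

The section lies 25° from the strike.
tan(apparent dip) = tan 67° · sin 25° = 0.9956
apparent dip = arctan 0.9956 = 44.87°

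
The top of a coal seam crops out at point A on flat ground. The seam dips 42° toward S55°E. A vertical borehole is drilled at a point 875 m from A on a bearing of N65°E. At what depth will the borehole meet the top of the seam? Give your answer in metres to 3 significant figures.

The hole lies 60° from the dip direction, so the down-dip offset is 875 × cos 60° = 437.50 m.
Depth = down-dip offset × tan(dip) = 437.50 × tan 42° = 437.50 × 0.9004
Depth = 393.93 m

394 m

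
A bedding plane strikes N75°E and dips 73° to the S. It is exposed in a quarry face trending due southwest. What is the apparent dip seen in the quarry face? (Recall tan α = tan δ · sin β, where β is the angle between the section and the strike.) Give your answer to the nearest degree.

The strike is N75°E and the section trends due southwest; the acute angle between them is β = 30°.
tan(apparent dip) = tan 73° · sin 30° = 1.6354
apparent dip = arctan 1.6354 = 58.56°

59°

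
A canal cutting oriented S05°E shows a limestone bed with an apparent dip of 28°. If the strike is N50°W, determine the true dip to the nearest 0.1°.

β = acute angle between strike N50°W and section S05°E = 45°.
tan(true dip) = tan 28° / sin 45° = 0.7520
δ = arctan(0.7520) = 36.94°

36.9°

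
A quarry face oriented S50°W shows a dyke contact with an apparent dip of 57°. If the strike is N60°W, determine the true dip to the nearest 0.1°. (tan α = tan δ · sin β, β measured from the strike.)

The section is 70° from the strike.
tan δ = tan α / sin β = tan 57° / sin 70° = 1.5399 / 0.9397 = 1.6387
δ = arctan(1.6387) = 58.61°

58.6°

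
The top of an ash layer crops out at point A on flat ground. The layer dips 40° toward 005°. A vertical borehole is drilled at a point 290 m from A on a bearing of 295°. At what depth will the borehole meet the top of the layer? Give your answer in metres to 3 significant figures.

The hole lies 70° from the dip direction, so the down-dip offset is 290 × cos 70° = 99.19 m.
Depth = down-dip offset × tan(dip) = 99.19 × tan 40° = 99.19 × 0.8391
Depth = 83.23 m

83.2 m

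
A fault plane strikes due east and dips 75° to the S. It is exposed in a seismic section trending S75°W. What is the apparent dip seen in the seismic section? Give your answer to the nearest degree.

The strike is due east and the section trends S75°W; the acute angle between them is β = 15°.
tan(apparent dip) = tan 75° · sin 15° = 0.9659
α = arctan(0.9659) = 44.01°

44°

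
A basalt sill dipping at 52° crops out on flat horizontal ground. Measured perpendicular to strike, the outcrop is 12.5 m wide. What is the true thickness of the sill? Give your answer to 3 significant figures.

9.85 m

True thickness t = w · sin(dip) = 12.5 × sin 52°
t = 12.5 × 0.7880 = 9.850 m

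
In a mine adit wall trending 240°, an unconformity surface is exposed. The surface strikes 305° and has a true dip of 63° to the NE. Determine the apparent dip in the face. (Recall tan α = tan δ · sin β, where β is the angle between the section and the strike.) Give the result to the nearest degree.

61°

The section lies 65° from the strike.
tan(apparent dip) = tan 63° · sin 65° = 1.7787
α = arctan(1.7787) = 60.66°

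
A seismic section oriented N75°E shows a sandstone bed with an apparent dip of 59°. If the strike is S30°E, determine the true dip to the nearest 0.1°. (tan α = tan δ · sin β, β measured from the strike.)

59.9°

The section is 75° from the strike.
tan(true dip) = tan 59° / sin 75° = 1.7230
true dip = arctan 1.7230 = 59.87°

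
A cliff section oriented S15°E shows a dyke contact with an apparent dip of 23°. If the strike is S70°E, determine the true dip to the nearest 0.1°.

The section is 55° from the strike.
tan δ = tan α / sin β = tan 23° / sin 55° = 0.4245 / 0.8192 = 0.5182
δ = arctan(0.5182) = 27.39°

27.4°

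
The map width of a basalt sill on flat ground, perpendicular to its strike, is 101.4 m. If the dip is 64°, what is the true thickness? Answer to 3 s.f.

91.1 m

True thickness t = w · sin(dip) = 101.4 × sin 64°
t = 101.4 × 0.8988 = 91.138 m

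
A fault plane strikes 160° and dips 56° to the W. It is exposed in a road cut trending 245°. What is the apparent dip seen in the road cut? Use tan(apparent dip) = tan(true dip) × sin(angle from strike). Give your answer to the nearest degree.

56°

The section lies 85° from the strike.
tan α = tan 56° × sin 85° = 1.4826 × 0.9962 = 1.4769
α = arctan(1.4769) = 55.90°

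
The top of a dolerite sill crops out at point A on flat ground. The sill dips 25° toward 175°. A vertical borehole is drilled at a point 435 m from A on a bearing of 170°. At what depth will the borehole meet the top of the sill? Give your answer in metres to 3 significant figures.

202 m

The hole lies 5° from the dip direction, so the down-dip offset is 435 × cos 5° = 433.34 m.
Depth = down-dip offset × tan(dip) = 433.34 × tan 25° = 433.34 × 0.4663
Depth = 202.07 m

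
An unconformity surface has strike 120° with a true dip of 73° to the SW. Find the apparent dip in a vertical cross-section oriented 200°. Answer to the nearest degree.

73°

The strike is 120° and the section trends 200°; the acute angle between them is β = 80°.
tan α = tan 73° × sin 80° = 3.2709 × 0.9848 = 3.2212
α = arctan(3.2212) = 72.75°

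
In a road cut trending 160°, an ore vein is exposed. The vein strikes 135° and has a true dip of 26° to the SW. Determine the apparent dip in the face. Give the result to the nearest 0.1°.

11.6°

The section lies 25° from the strike.
tan(apparent dip) = tan 26° · sin 25° = 0.2061
apparent dip = arctan 0.2061 = 11.65°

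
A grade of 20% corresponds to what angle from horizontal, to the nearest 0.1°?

tan θ = 20/100 = 0.2000
θ = arctan(0.2000) = 11.31°

11.3°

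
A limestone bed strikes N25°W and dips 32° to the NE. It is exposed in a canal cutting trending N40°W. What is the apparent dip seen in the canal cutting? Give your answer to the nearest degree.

9°

The section lies 15° from the strike.
tan(apparent dip) = tan 32° · sin 15° = 0.1617
apparent dip = arctan 0.1617 = 9.19°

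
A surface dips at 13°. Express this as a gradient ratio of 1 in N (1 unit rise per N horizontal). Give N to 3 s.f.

1 : N means tan θ = 1/N, so N = 1/tan 13° = 1/0.2309

1 in 4.33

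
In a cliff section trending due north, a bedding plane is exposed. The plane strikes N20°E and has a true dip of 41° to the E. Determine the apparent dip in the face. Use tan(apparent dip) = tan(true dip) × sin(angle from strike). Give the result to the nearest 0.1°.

16.6°

The strike is N20°E and the section trends due north; the acute angle between them is β = 20°.
tan α = tan 41° × sin 20° = 0.8693 × 0.3420 = 0.2973
α = arctan(0.2973) = 16.56°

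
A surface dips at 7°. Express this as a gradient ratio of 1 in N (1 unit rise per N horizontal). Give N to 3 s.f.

1 in 8.14

1 : N means tan θ = 1/N, so N = 1/tan 7° = 1/0.1228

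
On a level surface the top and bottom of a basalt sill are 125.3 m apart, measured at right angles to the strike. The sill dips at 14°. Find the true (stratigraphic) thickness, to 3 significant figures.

30.3 m

True thickness t = w · sin(dip) = 125.3 × sin 14°
t = 125.3 × 0.2419 = 30.313 m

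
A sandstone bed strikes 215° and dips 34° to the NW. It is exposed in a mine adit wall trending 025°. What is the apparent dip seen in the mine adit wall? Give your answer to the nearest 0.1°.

The section lies 10° from the strike.
tan α = tan 34° × sin 10° = 0.6745 × 0.1736 = 0.1171
α = arctan(0.1171) = 6.68°

6.7°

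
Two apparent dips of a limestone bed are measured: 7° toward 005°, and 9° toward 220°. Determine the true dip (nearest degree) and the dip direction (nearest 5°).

The two traces are lines in the plane: v₁ = (sin 5°·cos 7°, cos 5°·cos 7°, −sin 7°), v₂ = (sin 220°·cos 9°, cos 220°·cos 9°, −sin 9°).
n = v₁ × v₂ = (-0.247, 0.091, 0.562) (taken with n_z > 0).
Dip δ = arctan(|n_h|/n_z) = arctan(0.263/0.562) = 25.1°.
Dip direction = atan2(-0.247, 0.091) = 290° (azimuth of n's horizontal projection).

true dip 25°, dip direction 290°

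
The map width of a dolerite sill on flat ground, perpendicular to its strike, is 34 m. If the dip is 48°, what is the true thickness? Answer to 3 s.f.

25.3 m

True thickness t = w · sin(dip) = 34 × sin 48°
t = 34 × 0.7431 = 25.267 m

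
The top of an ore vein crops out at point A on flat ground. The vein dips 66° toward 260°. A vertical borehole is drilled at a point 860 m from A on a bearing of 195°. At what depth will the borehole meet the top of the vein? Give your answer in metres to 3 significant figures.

816 m

The hole lies 65° from the dip direction, so the down-dip offset is 860 × cos 65° = 363.45 m.
Depth = down-dip offset × tan(dip) = 363.45 × tan 66° = 363.45 × 2.2460
Depth = 816.33 m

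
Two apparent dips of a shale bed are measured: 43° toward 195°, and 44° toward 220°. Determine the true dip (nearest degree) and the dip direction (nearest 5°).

true dip 44°, dip direction 210°

Represent each trace as a vector plunging at its apparent dip toward its trend (east-north-up frame): v₁ = (-0.189, -0.706, -0.682), v₂ = (-0.462, -0.551, -0.695).
n = v₁ × v₂ = (-0.115, -0.184, 0.222) (taken with n_z > 0).
tan δ = √(n_x²+n_y²)/n_z = 0.217/0.222, so δ = 44.3°.
Dip direction = atan2(-0.115, -0.184) = 212° (azimuth of n's horizontal projection).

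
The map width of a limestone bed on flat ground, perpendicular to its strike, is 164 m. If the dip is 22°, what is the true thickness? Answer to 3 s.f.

61.4 m

True thickness t = w · sin(dip) = 164 × sin 22°
t = 164 × 0.3746 = 61.435 m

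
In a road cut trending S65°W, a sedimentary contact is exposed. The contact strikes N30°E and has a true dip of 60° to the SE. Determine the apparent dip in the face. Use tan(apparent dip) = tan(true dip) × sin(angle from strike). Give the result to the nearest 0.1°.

44.8°

The section lies 35° from the strike.
tan(apparent dip) = tan 60° · sin 35° = 0.9935
apparent dip = arctan 0.9935 = 44.81°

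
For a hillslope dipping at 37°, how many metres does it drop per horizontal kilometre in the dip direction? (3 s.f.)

754 m

drop per km = 1000 × tan 37° = 1000 × 0.7536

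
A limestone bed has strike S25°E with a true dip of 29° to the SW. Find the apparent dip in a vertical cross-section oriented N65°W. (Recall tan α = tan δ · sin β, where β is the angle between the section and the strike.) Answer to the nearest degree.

Angle between strike (S25°E) and section (N65°W): β = 40°.
tan α = tan 29° × sin 40° = 0.5543 × 0.6428 = 0.3563
α = arctan(0.3563) = 19.61°

20°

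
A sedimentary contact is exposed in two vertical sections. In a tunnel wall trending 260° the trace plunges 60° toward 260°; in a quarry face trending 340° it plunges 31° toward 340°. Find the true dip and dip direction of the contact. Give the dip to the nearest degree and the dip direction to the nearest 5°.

Represent each trace as a vector plunging at its apparent dip toward its trend (east-north-up frame): v₁ = (-0.492, -0.087, -0.866), v₂ = (-0.293, 0.805, -0.515).
n = v₁ × v₂ = (-0.742, -0.000, 0.422) (taken with n_z > 0).
tan δ = √(n_x²+n_y²)/n_z = 0.742/0.422, so δ = 60.4°.
Dip direction = azimuth of (n_x, n_y) = atan2(-0.742, -0.000) = 270°.

true dip 60°, dip direction 270°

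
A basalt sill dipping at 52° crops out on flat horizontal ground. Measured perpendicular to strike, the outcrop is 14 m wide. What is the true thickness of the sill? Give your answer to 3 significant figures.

11.0 m

True thickness t = w · sin(dip) = 14 × sin 52°
t = 14 × 0.7880 = 11.032 m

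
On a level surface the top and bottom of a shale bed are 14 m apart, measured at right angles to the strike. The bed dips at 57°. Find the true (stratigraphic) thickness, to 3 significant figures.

11.7 m

True thickness t = w · sin(dip) = 14 × sin 57°
t = 14 × 0.8387 = 11.741 m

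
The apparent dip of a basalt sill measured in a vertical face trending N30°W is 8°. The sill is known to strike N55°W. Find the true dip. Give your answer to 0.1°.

18.4°

The section is 25° from the strike.
tan(true dip) = tan 8° / sin 25° = 0.3325
true dip = arctan 0.3325 = 18.39°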